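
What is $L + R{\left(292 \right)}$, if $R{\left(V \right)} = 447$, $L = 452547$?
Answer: $452994$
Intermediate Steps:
$L + R{\left(292 \right)} = 452547 + 447 = 452994$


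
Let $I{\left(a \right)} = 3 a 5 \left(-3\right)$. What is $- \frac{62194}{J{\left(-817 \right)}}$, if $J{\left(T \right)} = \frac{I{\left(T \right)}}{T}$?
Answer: $\frac{62194}{45} \approx 1382.1$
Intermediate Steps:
$I{\left(a \right)} = - 45 a$ ($I{\left(a \right)} = 3 \cdot 5 a \left(-3\right) = 15 a \left(-3\right) = - 45 a$)
$J{\left(T \right)} = -45$ ($J{\left(T \right)} = \frac{\left(-45\right) T}{T} = -45$)
$- \frac{62194}{J{\left(-817 \right)}} = - \frac{62194}{-45} = \left(-62194\right) \left(- \frac{1}{45}\right) = \frac{62194}{45}$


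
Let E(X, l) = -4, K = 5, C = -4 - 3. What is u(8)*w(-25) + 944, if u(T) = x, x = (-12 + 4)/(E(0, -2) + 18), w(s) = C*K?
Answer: 964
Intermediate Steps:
C = -7
w(s) = -35 (w(s) = -7*5 = -35)
x = -4/7 (x = (-12 + 4)/(-4 + 18) = -8/14 = -8*1/14 = -4/7 ≈ -0.57143)
u(T) = -4/7
u(8)*w(-25) + 944 = -4/7*(-35) + 944 = 20 + 944 = 964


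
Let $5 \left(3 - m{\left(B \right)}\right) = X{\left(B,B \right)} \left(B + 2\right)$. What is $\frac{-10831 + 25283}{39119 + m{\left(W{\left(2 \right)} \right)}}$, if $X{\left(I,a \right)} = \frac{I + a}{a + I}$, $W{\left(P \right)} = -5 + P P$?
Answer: $\frac{72260}{195609} \approx 0.36941$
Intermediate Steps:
$W{\left(P \right)} = -5 + P^{2}$
$X{\left(I,a \right)} = 1$ ($X{\left(I,a \right)} = \frac{I + a}{I + a} = 1$)
$m{\left(B \right)} = \frac{13}{5} - \frac{B}{5}$ ($m{\left(B \right)} = 3 - \frac{1 \left(B + 2\right)}{5} = 3 - \frac{1 \left(2 + B\right)}{5} = 3 - \frac{2 + B}{5} = 3 - \left(\frac{2}{5} + \frac{B}{5}\right) = \frac{13}{5} - \frac{B}{5}$)
$\frac{-10831 + 25283}{39119 + m{\left(W{\left(2 \right)} \right)}} = \frac{-10831 + 25283}{39119 + \left(\frac{13}{5} - \frac{-5 + 2^{2}}{5}\right)} = \frac{14452}{39119 + \left(\frac{13}{5} - \frac{-5 + 4}{5}\right)} = \frac{14452}{39119 + \left(\frac{13}{5} - - \frac{1}{5}\right)} = \frac{14452}{39119 + \left(\frac{13}{5} + \frac{1}{5}\right)} = \frac{14452}{39119 + \frac{14}{5}} = \frac{14452}{\frac{195609}{5}} = 14452 \cdot \frac{5}{195609} = \frac{72260}{195609}$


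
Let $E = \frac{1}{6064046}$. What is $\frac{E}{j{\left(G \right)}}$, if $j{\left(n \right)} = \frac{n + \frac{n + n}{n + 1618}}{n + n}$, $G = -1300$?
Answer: $\frac{159}{485123680} \approx 3.2775 \cdot 10^{-7}$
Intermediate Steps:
$j{\left(n \right)} = \frac{n + \frac{2 n}{1618 + n}}{2 n}$
$E = \frac{1}{6064046} \approx 1.6491 \cdot 10^{-7}$
$\frac{E}{j{\left(G \right)}} = \frac{1}{6064046 \frac{1620 - 1300}{2 \left(1618 - 1300\right)}} = \frac{1}{6064046 \cdot \frac{1}{2} \cdot \frac{1}{318} \cdot 320} = \frac{1}{6064046 \cdot \frac{80}{159}} = \frac{1}{6064046} \cdot \frac{159}{80} = \frac{159}{485123680}$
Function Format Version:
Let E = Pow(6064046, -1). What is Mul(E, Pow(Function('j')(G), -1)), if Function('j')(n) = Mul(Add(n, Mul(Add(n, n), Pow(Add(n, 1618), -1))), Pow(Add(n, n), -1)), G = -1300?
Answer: Rational(159, 485123680) ≈ 3.2775e-7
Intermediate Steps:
Function('j')(n) = Mul(Rational(1, 2), Pow(n, -1), Add(n, Mul(2, n, Pow(Add(1618, n), -1)))) (Function('j')(n) = Mul(Add(n, Mul(Mul(2, n), Pow(Add(1618, n), -1))), Pow(Mul(2, n), -1)) = Mul(Add(n, Mul(2, n, Pow(Add(1618, n), -1))), Mul(Rational(1, 2), Pow(n, -1))) = Mul(Rational(1, 2), Pow(n, -1), Add(n, Mul(2, n, Pow(Add(1618, n), -1)))))
E = Rational(1, 6064046) ≈ 1.6491e-7
Mul(E, Pow(Function('j')(G), -1)) = Mul(Rational(1, 6064046), Pow(Mul(Rational(1, 2), Pow(Add(1618, -1300), -1), Add(1620, -1300)), -1)) = Mul(Rational(1, 6064046), Pow(Mul(Rational(1, 2), Pow(318, -1), 320), -1)) = Mul(Rational(1, 6064046), Pow(Mul(Rational(1, 2), Rational(1, 318), 320), -1)) = Mul(Rational(1, 6064046), Pow(Rational(80, 159), -1)) = Mul(Rational(1, 6064046), Rational(159, 80)) = Rational(159, 485123680)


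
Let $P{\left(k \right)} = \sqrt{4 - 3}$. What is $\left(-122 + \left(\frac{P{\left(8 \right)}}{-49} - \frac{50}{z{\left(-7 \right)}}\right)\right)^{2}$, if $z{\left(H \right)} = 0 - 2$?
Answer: $\frac{22600516}{2401} \approx 9413.0$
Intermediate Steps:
$z{\left(H \right)} = -2$
$P{\left(k \right)} = 1$ ($P{\left(k \right)} = \sqrt{1} = 1$)
$\left(-122 + \left(\frac{P{\left(8 \right)}}{-49} - \frac{50}{z{\left(-7 \right)}}\right)\right)^{2} = \left(-122 + \left(1 \frac{1}{-49} - \frac{50}{-2}\right)\right)^{2} = \left(-122 + \left(1 \left(- \frac{1}{49}\right) - -25\right)\right)^{2} = \left(-122 + \left(- \frac{1}{49} + 25\right)\right)^{2} = \left(-122 + \frac{1224}{49}\right)^{2} = \left(- \frac{4754}{49}\right)^{2} = \frac{22600516}{2401}$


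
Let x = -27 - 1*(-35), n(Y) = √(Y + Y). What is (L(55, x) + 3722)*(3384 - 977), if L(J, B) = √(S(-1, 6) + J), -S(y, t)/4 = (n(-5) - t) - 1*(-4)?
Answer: 8958854 + 2407*√(63 - 4*I*√10) ≈ 8.978e+6 - 1908.4*I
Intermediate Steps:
n(Y) = √2*√Y (n(Y) = √(2*Y) = √2*√Y)
S(y, t) = -16 + 4*t - 4*I*√10 (S(y, t) = -4*((√2*√(-5) - t) - 1*(-4)) = -4*((√2*(I*√5) - t) + 4) = -4*((I*√10 - t) + 4) = -4*((-t + I*√10) + 4) = -4*(4 - t + I*√10) = -16 + 4*t - 4*I*√10)
x = 8 (x = -27 + 35 = 8)
L(J, B) = √(8 + J - 4*I*√10) (L(J, B) = √((-16 + 4*6 - 4*I*√10) + J) = √((-16 + 24 - 4*I*√10) + J) = √((8 - 4*I*√10) + J) = √(8 + J - 4*I*√10))
(L(55, x) + 3722)*(3384 - 977) = (√(8 + 55 - 4*I*√10) + 3722)*(3384 - 977) = (√(63 - 4*I*√10) + 3722)*2407 = (3722 + √(63 - 4*I*√10))*2407 = 8958854 + 2407*√(63 - 4*I*√10)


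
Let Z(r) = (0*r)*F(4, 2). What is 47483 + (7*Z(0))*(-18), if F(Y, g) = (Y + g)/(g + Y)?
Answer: 47483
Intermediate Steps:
F(Y, g) = 1 (F(Y, g) = (Y + g)/(Y + g) = 1)
Z(r) = 0 (Z(r) = (0*r)*1 = 0*1 = 0)
47483 + (7*Z(0))*(-18) = 47483 + (7*0)*(-18) = 47483 + 0*(-18) = 47483 + 0 = 47483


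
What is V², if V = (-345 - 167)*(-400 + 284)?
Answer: 3527409664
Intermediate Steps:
V = 59392 (V = -512*(-116) = 59392)
V² = 59392² = 3527409664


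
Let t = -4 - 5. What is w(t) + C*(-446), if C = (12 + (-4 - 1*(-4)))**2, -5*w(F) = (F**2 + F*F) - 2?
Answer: -64256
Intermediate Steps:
t = -9
w(F) = 2/5 - 2*F**2/5 (w(F) = -((F**2 + F*F) - 2)/5 = -((F**2 + F**2) - 2)/5 = -(2*F**2 - 2)/5 = -(-2 + 2*F**2)/5 = 2/5 - 2*F**2/5)
C = 144 (C = (12 + (-4 + 4))**2 = (12 + 0)**2 = 12**2 = 144)
w(t) + C*(-446) = (2/5 - 2/5*(-9)**2) + 144*(-446) = (2/5 - 2/5*81) - 64224 = (2/5 - 162/5) - 64224 = -32 - 64224 = -64256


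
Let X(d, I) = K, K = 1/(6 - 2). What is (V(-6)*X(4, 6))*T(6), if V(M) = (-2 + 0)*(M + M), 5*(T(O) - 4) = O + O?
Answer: 192/5 ≈ 38.400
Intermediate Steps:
T(O) = 4 + 2*O/5 (T(O) = 4 + (O + O)/5 = 4 + (2*O)/5 = 4 + 2*O/5)
K = ¼ (K = 1/4 = ¼ ≈ 0.25000)
V(M) = -4*M
X(d, I) = ¼
(V(-6)*X(4, 6))*T(6) = (-4*(-6)*(¼))*(4 + (⅖)*6) = (24*(¼))*(4 + 12/5) = 6*(32/5) = 192/5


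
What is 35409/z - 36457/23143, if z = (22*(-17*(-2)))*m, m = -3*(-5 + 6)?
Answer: -27311515/1573724 ≈ -17.355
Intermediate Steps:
m = -3 (m = -3*1 = -3)
z = -2244 (z = (22*(-17*(-2)))*(-3) = (22*34)*(-3) = 748*(-3) = -2244)
35409/z - 36457/23143 = 35409/(-2244) - 36457/23143 = 35409*(-1/2244) - 36457*1/23143 = -1073/68 - 36457/23143 = -27311515/1573724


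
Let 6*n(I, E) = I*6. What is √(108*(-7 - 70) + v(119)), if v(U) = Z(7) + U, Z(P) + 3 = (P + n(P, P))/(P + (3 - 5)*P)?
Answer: I*√8202 ≈ 90.565*I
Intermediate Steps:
n(I, E) = I (n(I, E) = (I*6)/6 = (6*I)/6 = I)
Z(P) = -5 (Z(P) = -3 + (P + P)/(P + (3 - 5)*P) = -3 + (2*P)/(P - 2*P) = -3 + (2*P)/((-P)) = -3 + (2*P)*(-1/P) = -3 - 2 = -5)
v(U) = -5 + U
√(108*(-7 - 70) + v(119)) = √(108*(-7 - 70) + (-5 + 119)) = √(108*(-77) + 114) = √(-8316 + 114) = √(-8202) = I*√8202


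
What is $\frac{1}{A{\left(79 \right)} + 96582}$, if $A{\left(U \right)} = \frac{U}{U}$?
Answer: $\frac{1}{96583} \approx 1.0354 \cdot 10^{-5}$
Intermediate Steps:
$A{\left(U \right)} = 1$
$\frac{1}{A{\left(79 \right)} + 96582} = \frac{1}{1 + 96582} = \frac{1}{96583}$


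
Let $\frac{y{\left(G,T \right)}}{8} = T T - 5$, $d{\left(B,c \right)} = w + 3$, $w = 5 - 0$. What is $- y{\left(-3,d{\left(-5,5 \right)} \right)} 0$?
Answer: $0$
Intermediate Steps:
$w = 5$ ($w = 5 + 0 = 5$)
$d{\left(B,c \right)} = 8$ ($d{\left(B,c \right)} = 5 + 3 = 8$)
$y{\left(G,T \right)} = -40 + 8 T^{2}$ ($y{\left(G,T \right)} = 8 \left(T T - 5\right) = 8 \left(T^{2} - 5\right) = 8 \left(-5 + T^{2}\right) = -40 + 8 T^{2}$)
$- y{\left(-3,d{\left(-5,5 \right)} \right)} 0 = - (-40 + 8 \cdot 8^{2}) 0 = - (-40 + 8 \cdot 64) 0 = - (-40 + 512) 0 = \left(-1\right) 472 \cdot 0 = \left(-472\right) 0 = 0$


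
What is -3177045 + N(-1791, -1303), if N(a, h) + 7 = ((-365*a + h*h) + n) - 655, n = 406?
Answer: -825777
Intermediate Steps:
N(a, h) = -256 + h**2 - 365*a (N(a, h) = -7 + (((-365*a + h*h) + 406) - 655) = -7 + (((-365*a + h**2) + 406) - 655) = -7 + (((h**2 - 365*a) + 406) - 655) = -7 + ((406 + h**2 - 365*a) - 655) = -7 + (-249 + h**2 - 365*a) = -256 + h**2 - 365*a)
-3177045 + N(-1791, -1303) = -3177045 + (-256 + (-1303)**2 - 365*(-1791)) = -3177045 + (-256 + 1697809 + 653715) = -3177045 + 2351268 = -825777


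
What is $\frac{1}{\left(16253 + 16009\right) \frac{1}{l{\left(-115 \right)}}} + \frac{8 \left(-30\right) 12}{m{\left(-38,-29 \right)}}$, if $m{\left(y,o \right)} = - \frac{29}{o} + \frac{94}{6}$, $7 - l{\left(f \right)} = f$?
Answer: $- \frac{13936879}{80655} \approx -172.8$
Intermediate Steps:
$l{\left(f \right)} = 7 - f$
$m{\left(y,o \right)} = \frac{47}{3} - \frac{29}{o}$ ($m{\left(y,o \right)} = - \frac{29}{o} + 94 \cdot \frac{1}{6} = - \frac{29}{o} + \frac{47}{3} = \frac{47}{3} - \frac{29}{o}$)
$\frac{1}{\left(16253 + 16009\right) \frac{1}{l{\left(-115 \right)}}} + \frac{8 \left(-30\right) 12}{m{\left(-38,-29 \right)}} = \frac{1}{\left(16253 + 16009\right) \frac{1}{7 - -115}} + \frac{8 \left(-30\right) 12}{\frac{47}{3} - \frac{29}{-29}} = \frac{1}{32262 \frac{1}{7 + 115}} + \frac{\left(-240\right) 12}{\frac{47}{3} - -1} = \frac{1}{32262 \cdot \frac{1}{122}} - \frac{2880}{\frac{47}{3} + 1} = \frac{\frac{1}{\frac{1}{122}}}{32262} - \frac{2880}{\frac{50}{3}} = \frac{1}{32262} \cdot 122 - \frac{864}{5} = \frac{61}{16131} - \frac{864}{5} = - \frac{13936879}{80655}$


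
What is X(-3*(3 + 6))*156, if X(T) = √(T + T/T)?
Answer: 156*I*√26 ≈ 795.45*I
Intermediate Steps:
X(T) = √(1 + T) (X(T) = √(T + 1) = √(1 + T))
X(-3*(3 + 6))*156 = √(1 - 3*(3 + 6))*156 = √(1 - 3*9)*156 = √(1 - 27)*156 = √(-26)*156 = (I*√26)*156 = 156*I*√26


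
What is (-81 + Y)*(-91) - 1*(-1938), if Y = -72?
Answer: 15861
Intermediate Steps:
(-81 + Y)*(-91) - 1*(-1938) = (-81 - 72)*(-91) - 1*(-1938) = -153*(-91) + 1938 = 13923 + 1938 = 15861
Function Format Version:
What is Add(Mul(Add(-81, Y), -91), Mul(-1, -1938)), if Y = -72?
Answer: 15861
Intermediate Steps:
Add(Mul(Add(-81, Y), -91), Mul(-1, -1938)) = Add(Mul(Add(-81, -72), -91), Mul(-1, -1938)) = Add(Mul(-153, -91), 1938) = Add(13923, 1938) = 15861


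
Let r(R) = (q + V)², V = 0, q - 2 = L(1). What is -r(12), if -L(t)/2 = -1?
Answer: -16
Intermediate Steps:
L(t) = 2 (L(t) = -2*(-1) = 2)
q = 4 (q = 2 + 2 = 4)
r(R) = 16 (r(R) = (4 + 0)² = 4² = 16)
-r(12) = -1*16 = -16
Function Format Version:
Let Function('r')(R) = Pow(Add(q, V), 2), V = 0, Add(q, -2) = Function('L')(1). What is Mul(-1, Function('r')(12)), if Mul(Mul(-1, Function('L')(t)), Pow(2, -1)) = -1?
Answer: -16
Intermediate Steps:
Function('L')(t) = 2 (Function('L')(t) = Mul(-2, -1) = 2)
q = 4 (q = Add(2, 2) = 4)
Function('r')(R) = 16 (Function('r')(R) = Pow(Add(4, 0), 2) = Pow(4, 2) = 16)
Mul(-1, Function('r')(12)) = Mul(-1, 16) = -16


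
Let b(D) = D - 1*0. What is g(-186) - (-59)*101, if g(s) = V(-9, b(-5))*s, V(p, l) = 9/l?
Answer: 31469/5 ≈ 6293.8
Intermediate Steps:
b(D) = D (b(D) = D + 0 = D)
g(s) = -9*s/5 (g(s) = (9/(-5))*s = (9*(-1/5))*s = -9*s/5)
g(-186) - (-59)*101 = -9/5*(-186) - (-59)*101 = 1674/5 - 1*(-5959) = 1674/5 + 5959 = 31469/5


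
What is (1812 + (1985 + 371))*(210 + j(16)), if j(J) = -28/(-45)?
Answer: 39504304/45 ≈ 8.7787e+5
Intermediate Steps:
j(J) = 28/45 (j(J) = -28*(-1/45) = 28/45)
(1812 + (1985 + 371))*(210 + j(16)) = (1812 + (1985 + 371))*(210 + 28/45) = (1812 + 2356)*(9478/45) = 4168*(9478/45) = 39504304/45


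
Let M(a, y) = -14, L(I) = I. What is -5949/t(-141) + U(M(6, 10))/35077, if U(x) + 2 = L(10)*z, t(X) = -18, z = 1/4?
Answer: 11592949/35077 ≈ 330.50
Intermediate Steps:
z = ¼ ≈ 0.25000
U(x) = ½ (U(x) = -2 + 10*(¼) = -2 + 5/2 = ½)
-5949/t(-141) + U(M(6, 10))/35077 = -5949/(-18) + (½)/35077 = -5949*(-1/18) + (½)*(1/35077) = 661/2 + 1/70154 = 11592949/35077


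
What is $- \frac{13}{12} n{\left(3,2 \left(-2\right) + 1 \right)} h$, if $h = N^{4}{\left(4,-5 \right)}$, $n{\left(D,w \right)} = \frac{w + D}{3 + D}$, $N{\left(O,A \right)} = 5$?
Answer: $0$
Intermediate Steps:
$n{\left(D,w \right)} = \frac{D + w}{3 + D}$
$h = 625$ ($h = 5^{4} = 625$)
$- \frac{13}{12} n{\left(3,2 \left(-2\right) + 1 \right)} h = - \frac{13}{12} \frac{3 + \left(2 \left(-2\right) + 1\right)}{3 + 3} \cdot 625 = \left(-13\right) \frac{1}{12} \frac{3 + \left(-4 + 1\right)}{6} \cdot 625 = - \frac{13 \frac{3 - 3}{6} \cdot 625}{12} = - \frac{13 \cdot \frac{1}{6} \cdot 0 \cdot 625}{12} = - \frac{13 \cdot 0 \cdot 625}{12} = \left(- \frac{13}{12}\right) 0 = 0$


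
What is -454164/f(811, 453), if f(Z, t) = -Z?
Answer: 454164/811 ≈ 560.00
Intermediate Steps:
-454164/f(811, 453) = -454164/((-1*811)) = -454164/(-811) = -454164*(-1/811) = 454164/811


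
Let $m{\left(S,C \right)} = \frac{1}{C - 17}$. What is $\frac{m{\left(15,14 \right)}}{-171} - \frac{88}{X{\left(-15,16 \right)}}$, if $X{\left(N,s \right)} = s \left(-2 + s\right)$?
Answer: $- \frac{5615}{14364} \approx -0.39091$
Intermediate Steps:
$m{\left(S,C \right)} = \frac{1}{-17 + C}$
$\frac{m{\left(15,14 \right)}}{-171} - \frac{88}{X{\left(-15,16 \right)}} = \frac{1}{\left(-17 + 14\right) \left(-171\right)} - \frac{88}{16 \left(-2 + 16\right)} = \frac{1}{-3} \left(- \frac{1}{171}\right) - \frac{88}{16 \cdot 14} = \left(- \frac{1}{3}\right) \left(- \frac{1}{171}\right) - \frac{88}{224} = \frac{1}{513} - \frac{11}{28} = - \frac{5615}{14364}$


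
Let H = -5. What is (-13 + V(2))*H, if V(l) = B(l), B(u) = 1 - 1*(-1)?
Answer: 55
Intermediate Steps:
B(u) = 2 (B(u) = 1 + 1 = 2)
V(l) = 2
(-13 + V(2))*H = (-13 + 2)*(-5) = -11*(-5) = 55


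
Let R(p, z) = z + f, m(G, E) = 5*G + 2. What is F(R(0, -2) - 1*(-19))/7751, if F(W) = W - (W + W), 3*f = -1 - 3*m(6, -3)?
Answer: 2/1011 ≈ 0.0019782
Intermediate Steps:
m(G, E) = 2 + 5*G
f = -97/3 (f = (-1 - 3*(2 + 5*6))/3 = (-1 - 3*(2 + 30))/3 = (-1 - 3*32)/3 = (-1 - 96)/3 = (⅓)*(-97) = -97/3 ≈ -32.333)
R(p, z) = -97/3 + z (R(p, z) = z - 97/3 = -97/3 + z)
F(W) = -W (F(W) = W - 2*W = -W)
F(R(0, -2) - 1*(-19))/7751 = -((-97/3 - 2) - 1*(-19))/7751 = -(-103/3 + 19)*(1/7751) = -1*(-46/3)*(1/7751) = (46/3)*(1/7751) = 2/1011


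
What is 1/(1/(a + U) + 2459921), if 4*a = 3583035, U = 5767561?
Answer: 26653279/65564960730963 ≈ 4.0652e-7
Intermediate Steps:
a = 3583035/4 (a = (¼)*3583035 = 3583035/4 ≈ 8.9576e+5)
1/(1/(a + U) + 2459921) = 1/(1/(3583035/4 + 5767561) + 2459921) = 1/(1/(26653279/4) + 2459921) = 1/(4/26653279 + 2459921) = 1/(65564960730963/26653279) = 26653279/65564960730963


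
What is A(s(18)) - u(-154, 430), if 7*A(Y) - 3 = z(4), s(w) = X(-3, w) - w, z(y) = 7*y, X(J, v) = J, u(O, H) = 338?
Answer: -2335/7 ≈ -333.57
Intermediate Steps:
s(w) = -3 - w
A(Y) = 31/7 (A(Y) = 3/7 + (7*4)/7 = 3/7 + (1/7)*28 = 3/7 + 4 = 31/7)
A(s(18)) - u(-154, 430) = 31/7 - 1*338 = 31/7 - 338 = -2335/7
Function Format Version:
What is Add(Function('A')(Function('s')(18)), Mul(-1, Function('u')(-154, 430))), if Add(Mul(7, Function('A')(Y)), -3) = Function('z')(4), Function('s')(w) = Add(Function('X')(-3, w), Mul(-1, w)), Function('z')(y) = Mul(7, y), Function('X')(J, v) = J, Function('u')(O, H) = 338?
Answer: Rational(-2335, 7) ≈ -333.57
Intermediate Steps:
Function('s')(w) = Add(-3, Mul(-1, w))
Function('A')(Y) = Rational(31, 7) (Function('A')(Y) = Add(Rational(3, 7), Mul(Rational(1, 7), Mul(7, 4))) = Add(Rational(3, 7), Mul(Rational(1, 7), 28)) = Add(Rational(3, 7), 4) = Rational(31, 7))
Add(Function('A')(Function('s')(18)), Mul(-1, Function('u')(-154, 430))) = Add(Rational(31, 7), Mul(-1, 338)) = Add(Rational(31, 7), -338) = Rational(-2335, 7)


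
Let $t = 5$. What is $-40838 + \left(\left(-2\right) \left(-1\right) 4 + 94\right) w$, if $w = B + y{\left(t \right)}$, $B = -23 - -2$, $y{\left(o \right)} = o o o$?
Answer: $-30230$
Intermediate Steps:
$y{\left(o \right)} = o^{3}$ ($y{\left(o \right)} = o^{2} o = o^{3}$)
$B = -21$ ($B = -23 + 2 = -21$)
$w = 104$ ($w = -21 + 5^{3} = -21 + 125 = 104$)
$-40838 + \left(\left(-2\right) \left(-1\right) 4 + 94\right) w = -40838 + \left(\left(-2\right) \left(-1\right) 4 + 94\right) 104 = -40838 + \left(2 \cdot 4 + 94\right) 104 = -40838 + \left(8 + 94\right) 104 = -40838 + 102 \cdot 104 = -40838 + 10608 = -30230$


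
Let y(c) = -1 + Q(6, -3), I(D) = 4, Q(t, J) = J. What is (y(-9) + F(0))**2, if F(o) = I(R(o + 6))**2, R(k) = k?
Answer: 144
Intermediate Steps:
y(c) = -4 (y(c) = -1 - 3 = -4)
F(o) = 16 (F(o) = 4**2 = 16)
(y(-9) + F(0))**2 = (-4 + 16)**2 = 12**2 = 144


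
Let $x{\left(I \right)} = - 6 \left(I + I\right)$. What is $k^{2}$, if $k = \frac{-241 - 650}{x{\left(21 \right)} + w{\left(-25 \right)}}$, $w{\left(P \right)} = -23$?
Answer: $\frac{6561}{625} \approx 10.498$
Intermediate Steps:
$x{\left(I \right)} = - 12 I$ ($x{\left(I \right)} = - 6 \cdot 2 I = - 12 I$)
$k = \frac{81}{25}$ ($k = \frac{-241 - 650}{\left(-12\right) 21 - 23} = - \frac{891}{-252 - 23} = - \frac{891}{-275} = \left(-891\right) \left(- \frac{1}{275}\right) = \frac{81}{25} \approx 3.24$)
$k^{2} = \left(\frac{81}{25}\right)^{2} = \frac{6561}{625}$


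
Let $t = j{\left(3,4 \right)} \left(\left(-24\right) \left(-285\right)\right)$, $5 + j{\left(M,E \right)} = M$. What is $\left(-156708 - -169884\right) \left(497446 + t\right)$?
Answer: $6374100816$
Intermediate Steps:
$j{\left(M,E \right)} = -5 + M$
$t = -13680$ ($t = \left(-5 + 3\right) \left(\left(-24\right) \left(-285\right)\right) = \left(-2\right) 6840 = -13680$)
$\left(-156708 - -169884\right) \left(497446 + t\right) = \left(-156708 - -169884\right) \left(497446 - 13680\right) = \left(-156708 + 169884\right) 483766 = 13176 \cdot 483766 = 6374100816$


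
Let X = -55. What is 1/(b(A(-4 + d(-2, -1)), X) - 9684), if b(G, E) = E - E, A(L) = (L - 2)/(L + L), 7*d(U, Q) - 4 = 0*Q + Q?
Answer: -1/9684 ≈ -0.00010326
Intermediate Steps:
d(U, Q) = 4/7 + Q/7 (d(U, Q) = 4/7 + (0*Q + Q)/7 = 4/7 + (0 + Q)/7 = 4/7 + Q/7)
A(L) = (-2 + L)/(2*L) (A(L) = (-2 + L)/((2*L)) = (-2 + L)*(1/(2*L)) = (-2 + L)/(2*L))
b(G, E) = 0
1/(b(A(-4 + d(-2, -1)), X) - 9684) = 1/(0 - 9684) = 1/(-9684) = -1/9684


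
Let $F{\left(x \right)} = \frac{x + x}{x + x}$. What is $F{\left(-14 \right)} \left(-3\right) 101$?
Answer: $-303$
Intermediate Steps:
$F{\left(x \right)} = 1$ ($F{\left(x \right)} = \frac{2 x}{2 x} = 2 x \frac{1}{2 x} = 1$)
$F{\left(-14 \right)} \left(-3\right) 101 = 1 \left(-3\right) 101 = \left(-3\right) 101 = -303$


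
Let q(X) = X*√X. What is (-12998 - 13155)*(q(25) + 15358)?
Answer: -404926899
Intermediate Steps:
q(X) = X^(3/2)
(-12998 - 13155)*(q(25) + 15358) = (-12998 - 13155)*(25^(3/2) + 15358) = -26153*(125 + 15358) = -26153*15483 = -404926899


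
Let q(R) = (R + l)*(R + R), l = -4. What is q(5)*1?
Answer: 10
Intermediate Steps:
q(R) = 2*R*(-4 + R) (q(R) = (R - 4)*(R + R) = (-4 + R)*(2*R) = 2*R*(-4 + R))
q(5)*1 = (2*5*(-4 + 5))*1 = (2*5*1)*1 = 10*1 = 10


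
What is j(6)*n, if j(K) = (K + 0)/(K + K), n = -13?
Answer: -13/2 ≈ -6.5000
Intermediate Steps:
j(K) = ½ (j(K) = K/((2*K)) = K*(1/(2*K)) = ½)
j(6)*n = (½)*(-13) = -13/2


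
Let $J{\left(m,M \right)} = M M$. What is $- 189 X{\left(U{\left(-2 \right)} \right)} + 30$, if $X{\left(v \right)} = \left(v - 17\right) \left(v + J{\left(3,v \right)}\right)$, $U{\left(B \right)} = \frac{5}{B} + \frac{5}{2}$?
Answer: $30$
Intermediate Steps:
$U{\left(B \right)} = \frac{5}{2} + \frac{5}{B}$ ($U{\left(B \right)} = \frac{5}{B} + 5 \cdot \frac{1}{2} = \frac{5}{B} + \frac{5}{2} = \frac{5}{2} + \frac{5}{B}$)
$J{\left(m,M \right)} = M^{2}$
$X{\left(v \right)} = \left(-17 + v\right) \left(v + v^{2}\right)$ ($X{\left(v \right)} = \left(v - 17\right) \left(v + v^{2}\right) = \left(-17 + v\right) \left(v + v^{2}\right)$)
$- 189 X{\left(U{\left(-2 \right)} \right)} + 30 = - 189 \left(\frac{5}{2} + \frac{5}{-2}\right) \left(-17 + \left(\frac{5}{2} + \frac{5}{-2}\right)^{2} - 16 \left(\frac{5}{2} + \frac{5}{-2}\right)\right) + 30 = - 189 \left(\frac{5}{2} + 5 \left(- \frac{1}{2}\right)\right) \left(-17 + \left(\frac{5}{2} + 5 \left(- \frac{1}{2}\right)\right)^{2} - 16 \left(\frac{5}{2} + 5 \left(- \frac{1}{2}\right)\right)\right) + 30 = - 189 \left(\frac{5}{2} - \frac{5}{2}\right) \left(-17 + \left(\frac{5}{2} - \frac{5}{2}\right)^{2} - 16 \left(\frac{5}{2} - \frac{5}{2}\right)\right) + 30 = - 189 \cdot 0 \left(-17 + 0^{2} - 0\right) + 30 = - 189 \cdot 0 \left(-17 + 0 + 0\right) + 30 = - 189 \cdot 0 \left(-17\right) + 30 = \left(-189\right) 0 + 30 = 0 + 30 = 30$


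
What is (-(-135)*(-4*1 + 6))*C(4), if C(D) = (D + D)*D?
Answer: 8640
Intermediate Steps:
C(D) = 2*D² (C(D) = (2*D)*D = 2*D²)
(-(-135)*(-4*1 + 6))*C(4) = (-(-135)*(-4*1 + 6))*(2*4²) = (-(-135)*(-4 + 6))*(2*16) = -(-135)*2*32 = -45*(-6)*32 = 270*32 = 8640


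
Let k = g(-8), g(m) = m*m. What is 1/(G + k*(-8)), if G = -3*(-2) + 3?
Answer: -1/503 ≈ -0.0019881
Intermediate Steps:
g(m) = m²
G = 9 (G = 6 + 3 = 9)
k = 64 (k = (-8)² = 64)
1/(G + k*(-8)) = 1/(9 + 64*(-8)) = 1/(9 - 512) = 1/(-503) = -1/503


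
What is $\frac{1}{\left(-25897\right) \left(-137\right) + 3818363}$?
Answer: $\frac{1}{7366252} \approx 1.3575 \cdot 10^{-7}$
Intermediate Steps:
$\frac{1}{\left(-25897\right) \left(-137\right) + 3818363} = \frac{1}{3547889 + 3818363} = \frac{1}{7366252}$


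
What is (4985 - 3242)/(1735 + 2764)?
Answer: 1743/4499 ≈ 0.38742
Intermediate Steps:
(4985 - 3242)/(1735 + 2764) = 1743/4499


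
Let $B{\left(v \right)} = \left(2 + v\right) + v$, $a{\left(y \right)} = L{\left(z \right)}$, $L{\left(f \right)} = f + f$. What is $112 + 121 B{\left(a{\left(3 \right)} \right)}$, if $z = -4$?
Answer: $-1582$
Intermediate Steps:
$L{\left(f \right)} = 2 f$
$a{\left(y \right)} = -8$ ($a{\left(y \right)} = 2 \left(-4\right) = -8$)
$B{\left(v \right)} = 2 + 2 v$
$112 + 121 B{\left(a{\left(3 \right)} \right)} = 112 + 121 \left(2 + 2 \left(-8\right)\right) = 112 + 121 \left(2 - 16\right) = 112 + 121 \left(-14\right) = 112 - 1694 = -1582$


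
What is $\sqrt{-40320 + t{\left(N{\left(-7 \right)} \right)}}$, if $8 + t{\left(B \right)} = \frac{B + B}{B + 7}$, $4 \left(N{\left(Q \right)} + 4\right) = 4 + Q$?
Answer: $\frac{i \sqrt{362990}}{3} \approx 200.83 i$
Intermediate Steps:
$N{\left(Q \right)} = -3 + \frac{Q}{4}$ ($N{\left(Q \right)} = -4 + \frac{4 + Q}{4} = -4 + \left(1 + \frac{Q}{4}\right) = -3 + \frac{Q}{4}$)
$t{\left(B \right)} = -8 + \frac{2 B}{7 + B}$ ($t{\left(B \right)} = -8 + \frac{B + B}{B + 7} = -8 + \frac{2 B}{7 + B}$)
$\sqrt{-40320 + t{\left(N{\left(-7 \right)} \right)}} = \sqrt{-40320 + \frac{2 \left(-28 - 3 \left(-3 + \frac{1}{4} \left(-7\right)\right)\right)}{7 + \left(-3 + \frac{1}{4} \left(-7\right)\right)}} = \sqrt{-40320 + \frac{2 \left(-28 - 3 \left(-3 - \frac{7}{4}\right)\right)}{7 - \frac{19}{4}}} = \sqrt{-40320 + \frac{2 \left(-28 - - \frac{57}{4}\right)}{7 - \frac{19}{4}}} = \sqrt{-40320 + \frac{2 \left(-28 + \frac{57}{4}\right)}{\frac{9}{4}}} = \sqrt{-40320 + 2 \cdot \frac{4}{9} \left(- \frac{55}{4}\right)} = \sqrt{-40320 - \frac{110}{9}} = \sqrt{- \frac{362990}{9}} = \frac{i \sqrt{362990}}{3}$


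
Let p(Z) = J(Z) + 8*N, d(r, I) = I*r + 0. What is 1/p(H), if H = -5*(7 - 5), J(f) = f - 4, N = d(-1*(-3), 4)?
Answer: 1/82 ≈ 0.012195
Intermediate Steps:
d(r, I) = I*r
N = 12 (N = 4*(-1*(-3)) = 4*3 = 12)
J(f) = -4 + f
H = -10 (H = -5*2 = -10)
p(Z) = 92 + Z (p(Z) = (-4 + Z) + 8*12 = (-4 + Z) + 96 = 92 + Z)
1/p(H) = 1/(92 - 10) = 1/82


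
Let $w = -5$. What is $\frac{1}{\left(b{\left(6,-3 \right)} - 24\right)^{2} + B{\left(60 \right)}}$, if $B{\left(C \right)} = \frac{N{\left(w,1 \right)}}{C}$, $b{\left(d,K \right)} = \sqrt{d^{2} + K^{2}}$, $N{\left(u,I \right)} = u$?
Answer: $\frac{89412}{40587481} + \frac{20736 \sqrt{5}}{40587481} \approx 0.0033453$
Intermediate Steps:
$b{\left(d,K \right)} = \sqrt{K^{2} + d^{2}}$
$B{\left(C \right)} = - \frac{5}{C}$
$\frac{1}{\left(b{\left(6,-3 \right)} - 24\right)^{2} + B{\left(60 \right)}} = \frac{1}{\left(\sqrt{\left(-3\right)^{2} + 6^{2}} - 24\right)^{2} - \frac{5}{60}} = \frac{1}{\left(\sqrt{9 + 36} - 24\right)^{2} - \frac{1}{12}} = \frac{1}{\left(\sqrt{45} - 24\right)^{2} - \frac{1}{12}} = \frac{1}{\left(3 \sqrt{5} - 24\right)^{2} - \frac{1}{12}} = \frac{1}{\left(-24 + 3 \sqrt{5}\right)^{2} - \frac{1}{12}} = \frac{1}{- \frac{1}{12} + \left(-24 + 3 \sqrt{5}\right)^{2}}$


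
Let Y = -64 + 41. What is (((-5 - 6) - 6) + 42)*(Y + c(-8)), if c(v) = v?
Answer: -775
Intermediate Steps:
Y = -23
(((-5 - 6) - 6) + 42)*(Y + c(-8)) = (((-5 - 6) - 6) + 42)*(-23 - 8) = ((-11 - 6) + 42)*(-31) = (-17 + 42)*(-31) = 25*(-31) = -775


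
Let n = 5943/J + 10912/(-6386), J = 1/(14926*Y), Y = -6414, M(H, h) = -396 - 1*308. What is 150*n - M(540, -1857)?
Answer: -8790358894447288/103 ≈ -8.5343e+13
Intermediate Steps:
M(H, h) = -704 (M(H, h) = -396 - 308 = -704)
J = -1/95735364 (J = 1/(14926*(-6414)) = (1/14926)*(-1/6414) = -1/95735364 ≈ -1.0445e-8)
n = -58602392630132/103 (n = 5943/(-1/95735364) + 10912/(-6386) = 5943*(-95735364) + 10912*(-1/6386) = -568955268252 - 176/103 = -58602392630132/103 ≈ -5.6896e+11)
150*n - M(540, -1857) = 150*(-58602392630132/103) - 1*(-704) = -8790358894519800/103 + 704 = -8790358894447288/103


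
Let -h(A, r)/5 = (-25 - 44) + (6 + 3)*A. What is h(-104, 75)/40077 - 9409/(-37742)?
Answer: 188912681/504195378 ≈ 0.37468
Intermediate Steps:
h(A, r) = 345 - 45*A (h(A, r) = -5*((-25 - 44) + (6 + 3)*A) = -5*(-69 + 9*A) = 345 - 45*A)
h(-104, 75)/40077 - 9409/(-37742) = (345 - 45*(-104))/40077 - 9409/(-37742) = (345 + 4680)*(1/40077) - 9409*(-1/37742) = 5025*(1/40077) + 9409/37742 = 1675/13359 + 9409/37742 = 188912681/504195378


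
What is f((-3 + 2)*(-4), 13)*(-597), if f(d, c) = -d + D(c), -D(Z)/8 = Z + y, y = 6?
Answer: 93132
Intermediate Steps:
D(Z) = -48 - 8*Z (D(Z) = -8*(Z + 6) = -8*(6 + Z) = -48 - 8*Z)
f(d, c) = -48 - d - 8*c (f(d, c) = -d + (-48 - 8*c) = -48 - d - 8*c)
f((-3 + 2)*(-4), 13)*(-597) = (-48 - (-3 + 2)*(-4) - 8*13)*(-597) = (-48 - (-1)*(-4) - 104)*(-597) = (-48 - 1*4 - 104)*(-597) = (-48 - 4 - 104)*(-597) = -156*(-597) = 93132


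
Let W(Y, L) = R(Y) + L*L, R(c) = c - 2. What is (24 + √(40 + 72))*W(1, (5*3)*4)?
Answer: 86376 + 14396*√7 ≈ 1.2446e+5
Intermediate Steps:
R(c) = -2 + c
W(Y, L) = -2 + Y + L² (W(Y, L) = (-2 + Y) + L*L = (-2 + Y) + L² = -2 + Y + L²)
(24 + √(40 + 72))*W(1, (5*3)*4) = (24 + √(40 + 72))*(-2 + 1 + ((5*3)*4)²) = (24 + √112)*(-2 + 1 + (15*4)²) = (24 + 4*√7)*(-2 + 1 + 60²) = (24 + 4*√7)*(-2 + 1 + 3600) = (24 + 4*√7)*3599 = 86376 + 14396*√7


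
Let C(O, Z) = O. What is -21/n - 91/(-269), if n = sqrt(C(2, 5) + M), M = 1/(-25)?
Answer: -3944/269 ≈ -14.662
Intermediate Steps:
M = -1/25 ≈ -0.040000
n = 7/5 (n = sqrt(2 - 1/25) = sqrt(49/25) = 7/5 ≈ 1.4000)
-21/n - 91/(-269) = -21/7/5 - 91/(-269) = -21*5/7 - 91*(-1/269) = -15 + 91/269 = -3944/269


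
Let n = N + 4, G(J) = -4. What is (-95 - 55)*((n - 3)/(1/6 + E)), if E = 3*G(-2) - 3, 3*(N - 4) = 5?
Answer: 6000/89 ≈ 67.416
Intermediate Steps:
N = 17/3 (N = 4 + (1/3)*5 = 4 + 5/3 = 17/3 ≈ 5.6667)
n = 29/3 (n = 17/3 + 4 = 29/3 ≈ 9.6667)
E = -15 (E = 3*(-4) - 3 = -12 - 3 = -15)
(-95 - 55)*((n - 3)/(1/6 + E)) = (-95 - 55)*((29/3 - 3)/(1/6 - 15)) = -1000/(1/6 - 15) = -1000/(-89/6) = -1000*(-6)/89 = -150*(-40/89) = 6000/89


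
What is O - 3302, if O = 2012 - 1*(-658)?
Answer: -632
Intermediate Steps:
O = 2670 (O = 2012 + 658 = 2670)
O - 3302 = 2670 - 3302 = -632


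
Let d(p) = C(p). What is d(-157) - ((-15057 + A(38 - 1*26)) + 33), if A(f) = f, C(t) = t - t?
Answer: 15012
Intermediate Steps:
C(t) = 0
d(p) = 0
d(-157) - ((-15057 + A(38 - 1*26)) + 33) = 0 - ((-15057 + (38 - 1*26)) + 33) = 0 - ((-15057 + (38 - 26)) + 33) = 0 - ((-15057 + 12) + 33) = 0 - (-15045 + 33) = 0 - 1*(-15012) = 0 + 15012 = 15012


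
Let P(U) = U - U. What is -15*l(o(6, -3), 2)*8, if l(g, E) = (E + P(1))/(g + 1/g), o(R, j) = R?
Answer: -1440/37 ≈ -38.919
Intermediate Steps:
P(U) = 0
l(g, E) = E/(g + 1/g) (l(g, E) = (E + 0)/(g + 1/g) = E/(g + 1/g))
-15*l(o(6, -3), 2)*8 = -30*6/(1 + 6**2)*8 = -30*6/(1 + 36)*8 = -30*6/37*8 = -15*12/37*8 = -180/37*8 = -1440/37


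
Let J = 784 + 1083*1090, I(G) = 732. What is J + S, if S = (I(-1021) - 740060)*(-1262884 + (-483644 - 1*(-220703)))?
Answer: 1128086326854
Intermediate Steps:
S = 1128085145600 (S = (732 - 740060)*(-1262884 + (-483644 - 1*(-220703))) = -739328*(-1262884 + (-483644 + 220703)) = -739328*(-1262884 - 262941) = -739328*(-1525825) = 1128085145600)
J = 1181254 (J = 784 + 1180470 = 1181254)
J + S = 1181254 + 1128085145600 = 1128086326854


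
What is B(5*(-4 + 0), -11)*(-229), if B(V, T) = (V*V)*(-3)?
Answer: 274800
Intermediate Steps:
B(V, T) = -3*V² (B(V, T) = V²*(-3) = -3*V²)
B(5*(-4 + 0), -11)*(-229) = -3*25*(-4 + 0)²*(-229) = -3*(5*(-4))²*(-229) = -3*(-20)²*(-229) = -3*400*(-229) = -1200*(-229) = 274800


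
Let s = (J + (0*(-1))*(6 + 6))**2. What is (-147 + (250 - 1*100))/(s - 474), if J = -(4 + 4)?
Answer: -3/410 ≈ -0.0073171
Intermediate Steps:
J = -8 (J = -1*8 = -8)
s = 64 (s = (-8 + (0*(-1))*(6 + 6))**2 = (-8 + 0*12)**2 = (-8 + 0)**2 = (-8)**2 = 64)
(-147 + (250 - 1*100))/(s - 474) = (-147 + (250 - 1*100))/(64 - 474) = (-147 + (250 - 100))/(-410) = (-147 + 150)*(-1/410) = 3*(-1/410) = -3/410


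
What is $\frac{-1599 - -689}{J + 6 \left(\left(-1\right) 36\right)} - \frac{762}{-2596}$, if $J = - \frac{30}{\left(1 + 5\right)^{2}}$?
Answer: $\frac{7582761}{1688698} \approx 4.4903$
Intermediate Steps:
$J = - \frac{5}{6}$ ($J = - \frac{30}{6^{2}} = - \frac{30}{36} = \left(-30\right) \frac{1}{36} = - \frac{5}{6} \approx -0.83333$)
$\frac{-1599 - -689}{J + 6 \left(\left(-1\right) 36\right)} - \frac{762}{-2596} = \frac{-1599 - -689}{- \frac{5}{6} + 6 \left(\left(-1\right) 36\right)} - \frac{762}{-2596} = \frac{-1599 + 689}{- \frac{5}{6} + 6 \left(-36\right)} - - \frac{381}{1298} = - \frac{910}{- \frac{5}{6} - 216} + \frac{381}{1298} = - \frac{910}{- \frac{1301}{6}} + \frac{381}{1298} = \left(-910\right) \left(- \frac{6}{1301}\right) + \frac{381}{1298} = \frac{5460}{1301} + \frac{381}{1298} = \frac{7582761}{1688698}$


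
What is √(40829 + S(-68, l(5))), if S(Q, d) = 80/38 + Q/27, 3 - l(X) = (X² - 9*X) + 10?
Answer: √1193868705/171 ≈ 202.06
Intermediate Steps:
l(X) = -7 - X² + 9*X (l(X) = 3 - ((X² - 9*X) + 10) = 3 - (10 + X² - 9*X) = 3 + (-10 - X² + 9*X) = -7 - X² + 9*X)
S(Q, d) = 40/19 + Q/27 (S(Q, d) = 80*(1/38) + Q*(1/27) = 40/19 + Q/27)
√(40829 + S(-68, l(5))) = √(40829 + (40/19 + (1/27)*(-68))) = √(40829 + (40/19 - 68/27)) = √(40829 - 212/513) = √(20945065/513) = √1193868705/171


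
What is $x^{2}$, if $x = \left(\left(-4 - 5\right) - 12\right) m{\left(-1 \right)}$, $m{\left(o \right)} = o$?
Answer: $441$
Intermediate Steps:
$x = 21$ ($x = \left(\left(-4 - 5\right) - 12\right) \left(-1\right) = \left(-9 - 12\right) \left(-1\right) = \left(-21\right) \left(-1\right) = 21$)
$x^{2} = 21^{2} = 441$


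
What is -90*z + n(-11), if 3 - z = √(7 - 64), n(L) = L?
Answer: -281 + 90*I*√57 ≈ -281.0 + 679.49*I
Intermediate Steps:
z = 3 - I*√57 (z = 3 - √(7 - 64) = 3 - √(-57) = 3 - I*√57 ≈ 3.0 - 7.5498*I)
-90*z + n(-11) = -90*(3 - I*√57) - 11 = (-270 + 90*I*√57) - 11 = -281 + 90*I*√57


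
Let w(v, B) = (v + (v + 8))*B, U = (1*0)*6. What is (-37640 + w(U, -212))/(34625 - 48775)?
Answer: 19668/7075 ≈ 2.7799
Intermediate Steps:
U = 0 (U = 0*6 = 0)
w(v, B) = B*(8 + 2*v) (w(v, B) = (v + (8 + v))*B = (8 + 2*v)*B = B*(8 + 2*v))
(-37640 + w(U, -212))/(34625 - 48775) = (-37640 + 2*(-212)*(4 + 0))/(34625 - 48775) = (-37640 + 2*(-212)*4)/(-14150) = (-37640 - 1696)*(-1/14150) = -39336*(-1/14150) = 19668/7075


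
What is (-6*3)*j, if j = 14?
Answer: -252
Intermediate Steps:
(-6*3)*j = -6*3*14 = -18*14 = -252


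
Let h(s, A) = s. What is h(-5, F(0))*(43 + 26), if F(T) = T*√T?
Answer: -345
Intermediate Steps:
F(T) = T^(3/2)
h(-5, F(0))*(43 + 26) = -5*(43 + 26) = -5*69 = -345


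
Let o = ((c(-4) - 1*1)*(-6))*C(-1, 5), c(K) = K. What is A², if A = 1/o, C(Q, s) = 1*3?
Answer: 1/8100 ≈ 0.00012346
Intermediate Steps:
C(Q, s) = 3
o = 90 (o = ((-4 - 1*1)*(-6))*3 = ((-4 - 1)*(-6))*3 = -5*(-6)*3 = 30*3 = 90)
A = 1/90 ≈ 0.011111
A² = (1/90)² = 1/8100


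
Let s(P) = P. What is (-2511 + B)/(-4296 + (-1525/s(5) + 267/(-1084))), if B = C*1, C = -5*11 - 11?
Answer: 2793468/4987751 ≈ 0.56007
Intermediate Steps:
C = -66 (C = -55 - 11 = -66)
B = -66 (B = -66*1 = -66)
(-2511 + B)/(-4296 + (-1525/s(5) + 267/(-1084))) = (-2511 - 66)/(-4296 + (-1525/5 + 267/(-1084))) = -2577/(-4296 + (-1525*⅕ + 267*(-1/1084))) = -2577/(-4296 + (-305 - 267/1084)) = -2577/(-4296 - 330887/1084) = -2577/(-4987751/1084) = -2577*(-1084/4987751) = 2793468/4987751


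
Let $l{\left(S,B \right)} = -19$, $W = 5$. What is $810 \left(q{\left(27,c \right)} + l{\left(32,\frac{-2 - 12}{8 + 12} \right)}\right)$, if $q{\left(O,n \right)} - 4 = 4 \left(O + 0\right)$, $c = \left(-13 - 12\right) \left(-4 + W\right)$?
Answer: $75330$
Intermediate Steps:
$c = -25$ ($c = \left(-13 - 12\right) \left(-4 + 5\right) = \left(-25\right) 1 = -25$)
$q{\left(O,n \right)} = 4 + 4 O$ ($q{\left(O,n \right)} = 4 + 4 \left(O + 0\right) = 4 + 4 O$)
$810 \left(q{\left(27,c \right)} + l{\left(32,\frac{-2 - 12}{8 + 12} \right)}\right) = 810 \left(\left(4 + 4 \cdot 27\right) - 19\right) = 810 \left(\left(4 + 108\right) - 19\right) = 810 \left(112 - 19\right) = 810 \cdot 93 = 75330$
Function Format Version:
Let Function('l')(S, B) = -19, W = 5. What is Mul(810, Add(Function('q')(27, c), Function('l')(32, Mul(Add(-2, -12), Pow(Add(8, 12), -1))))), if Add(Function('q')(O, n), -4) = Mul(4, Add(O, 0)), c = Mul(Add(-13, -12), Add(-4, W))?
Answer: 75330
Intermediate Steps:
c = -25 (c = Mul(Add(-13, -12), Add(-4, 5)) = Mul(-25, 1) = -25)
Function('q')(O, n) = Add(4, Mul(4, O)) (Function('q')(O, n) = Add(4, Mul(4, Add(O, 0))) = Add(4, Mul(4, O)))
Mul(810, Add(Function('q')(27, c), Function('l')(32, Mul(Add(-2, -12), Pow(Add(8, 12), -1))))) = Mul(810, Add(Add(4, Mul(4, 27)), -19)) = Mul(810, Add(Add(4, 108), -19)) = Mul(810, Add(112, -19)) = Mul(810, 93) = 75330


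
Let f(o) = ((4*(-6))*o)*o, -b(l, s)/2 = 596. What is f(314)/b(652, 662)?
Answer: 295788/149 ≈ 1985.2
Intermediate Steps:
b(l, s) = -1192 (b(l, s) = -2*596 = -1192)
f(o) = -24*o² (f(o) = (-24*o)*o = -24*o²)
f(314)/b(652, 662) = -24*314²/(-1192) = -24*98596*(-1/1192) = -2366304*(-1/1192) = 295788/149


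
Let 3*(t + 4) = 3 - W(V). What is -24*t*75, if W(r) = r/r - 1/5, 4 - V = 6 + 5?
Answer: 5880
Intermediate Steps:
V = -7 (V = 4 - (6 + 5) = 4 - 1*11 = 4 - 11 = -7)
W(r) = 4/5 (W(r) = 1 - 1*1/5 = 1 - 1/5 = 4/5)
t = -49/15 (t = -4 + (3 - 1*4/5)/3 = -4 + (3 - 4/5)/3 = -4 + (1/3)*(11/5) = -4 + 11/15 = -49/15 ≈ -3.2667)
-24*t*75 = -24*(-49/15)*75 = (392/5)*75 = 5880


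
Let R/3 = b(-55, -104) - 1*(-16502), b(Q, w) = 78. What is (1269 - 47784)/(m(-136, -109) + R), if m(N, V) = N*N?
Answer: -6645/9748 ≈ -0.68168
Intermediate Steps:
m(N, V) = N²
R = 49740 (R = 3*(78 - 1*(-16502)) = 3*(78 + 16502) = 3*16580 = 49740)
(1269 - 47784)/(m(-136, -109) + R) = (1269 - 47784)/((-136)² + 49740) = -46515/(18496 + 49740) = -46515/68236 = -46515*1/68236 = -6645/9748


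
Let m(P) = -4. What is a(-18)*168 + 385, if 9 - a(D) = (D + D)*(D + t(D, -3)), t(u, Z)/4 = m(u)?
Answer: -203735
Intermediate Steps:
t(u, Z) = -16 (t(u, Z) = 4*(-4) = -16)
a(D) = 9 - 2*D*(-16 + D) (a(D) = 9 - (D + D)*(D - 16) = 9 - 2*D*(-16 + D))
a(-18)*168 + 385 = (9 - 2*(-18)² + 32*(-18))*168 + 385 = (9 - 2*324 - 576)*168 + 385 = (9 - 648 - 576)*168 + 385 = -1215*168 + 385 = -204120 + 385 = -203735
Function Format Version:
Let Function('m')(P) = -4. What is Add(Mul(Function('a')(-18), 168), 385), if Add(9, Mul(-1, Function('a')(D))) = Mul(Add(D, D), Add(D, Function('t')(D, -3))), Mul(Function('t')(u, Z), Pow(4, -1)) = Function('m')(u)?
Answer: -203735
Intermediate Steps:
Function('t')(u, Z) = -16 (Function('t')(u, Z) = Mul(4, -4) = -16)
Function('a')(D) = Add(9, Mul(-2, D, Add(-16, D))) (Function('a')(D) = Add(9, Mul(-1, Mul(Add(D, D), Add(D, -16)))) = Add(9, Mul(-1, Mul(Mul(2, D), Add(-16, D)))) = Add(9, Mul(-1, Mul(2, D, Add(-16, D)))) = Add(9, Mul(-2, D, Add(-16, D))))
Add(Mul(Function('a')(-18), 168), 385) = Add(Mul(Add(9, Mul(-2, Pow(-18, 2)), Mul(32, -18)), 168), 385) = Add(Mul(Add(9, Mul(-2, 324), -576), 168), 385) = Add(Mul(Add(9, -648, -576), 168), 385) = Add(Mul(-1215, 168), 385) = Add(-204120, 385) = -203735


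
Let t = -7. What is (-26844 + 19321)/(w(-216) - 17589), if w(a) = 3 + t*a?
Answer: 7523/16074 ≈ 0.46802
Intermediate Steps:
w(a) = 3 - 7*a
(-26844 + 19321)/(w(-216) - 17589) = (-26844 + 19321)/((3 - 7*(-216)) - 17589) = -7523/((3 + 1512) - 17589) = -7523/(1515 - 17589) = -7523/(-16074) = -7523*(-1/16074) = 7523/16074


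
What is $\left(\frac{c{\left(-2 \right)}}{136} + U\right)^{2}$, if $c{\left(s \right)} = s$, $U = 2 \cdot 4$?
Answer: $\frac{294849}{4624} \approx 63.765$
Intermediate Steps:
$U = 8$
$\left(\frac{c{\left(-2 \right)}}{136} + U\right)^{2} = \left(- \frac{2}{136} + 8\right)^{2} = \left(\left(-2\right) \frac{1}{136} + 8\right)^{2} = \left(- \frac{1}{68} + 8\right)^{2} = \left(\frac{543}{68}\right)^{2} = \frac{294849}{4624}$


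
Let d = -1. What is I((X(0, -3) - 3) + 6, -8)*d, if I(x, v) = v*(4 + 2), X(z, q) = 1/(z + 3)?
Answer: 48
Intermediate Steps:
X(z, q) = 1/(3 + z)
I(x, v) = 6*v (I(x, v) = v*6 = 6*v)
I((X(0, -3) - 3) + 6, -8)*d = (6*(-8))*(-1) = -48*(-1) = 48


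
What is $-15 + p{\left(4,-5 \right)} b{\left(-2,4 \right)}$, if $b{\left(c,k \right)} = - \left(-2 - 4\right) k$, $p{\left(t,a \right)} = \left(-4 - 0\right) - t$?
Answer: $-207$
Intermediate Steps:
$p{\left(t,a \right)} = -4 - t$ ($p{\left(t,a \right)} = \left(-4 + 0\right) - t = -4 - t$)
$b{\left(c,k \right)} = 6 k$ ($b{\left(c,k \right)} = - \left(-6\right) k = 6 k$)
$-15 + p{\left(4,-5 \right)} b{\left(-2,4 \right)} = -15 + \left(-4 - 4\right) 6 \cdot 4 = -15 + \left(-4 - 4\right) 24 = -15 - 192 = -207$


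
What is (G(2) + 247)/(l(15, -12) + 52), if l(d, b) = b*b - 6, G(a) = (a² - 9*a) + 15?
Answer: 124/95 ≈ 1.3053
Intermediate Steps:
G(a) = 15 + a² - 9*a
l(d, b) = -6 + b² (l(d, b) = b² - 6 = -6 + b²)
(G(2) + 247)/(l(15, -12) + 52) = ((15 + 2² - 9*2) + 247)/((-6 + (-12)²) + 52) = ((15 + 4 - 18) + 247)/((-6 + 144) + 52) = (1 + 247)/(138 + 52) = 248/190 = 248*(1/190) = 124/95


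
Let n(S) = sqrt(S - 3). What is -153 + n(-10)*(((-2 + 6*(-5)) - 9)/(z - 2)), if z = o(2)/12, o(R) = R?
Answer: -153 + 246*I*sqrt(13)/11 ≈ -153.0 + 80.633*I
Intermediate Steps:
n(S) = sqrt(-3 + S)
z = 1/6 (z = 2/12 = 2*(1/12) = 1/6 ≈ 0.16667)
-153 + n(-10)*(((-2 + 6*(-5)) - 9)/(z - 2)) = -153 + sqrt(-3 - 10)*(((-2 + 6*(-5)) - 9)/(1/6 - 2)) = -153 + sqrt(-13)*(((-2 - 30) - 9)/(-11/6)) = -153 + (I*sqrt(13))*((-32 - 9)*(-6/11)) = -153 + (I*sqrt(13))*(-41*(-6/11)) = -153 + (I*sqrt(13))*(246/11) = -153 + 246*I*sqrt(13)/11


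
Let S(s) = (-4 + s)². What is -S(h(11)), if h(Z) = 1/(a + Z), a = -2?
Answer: -1225/81 ≈ -15.123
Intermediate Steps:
h(Z) = 1/(-2 + Z)
-S(h(11)) = -(-4 + 1/(-2 + 11))² = -(-4 + 1/9)² = -(-4 + ⅑)² = -(-35/9)² = -1*1225/81 = -1225/81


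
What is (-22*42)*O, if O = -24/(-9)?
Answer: -2464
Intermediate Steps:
O = 8/3 (O = -24*(-⅑) = 8/3 ≈ 2.6667)
(-22*42)*O = -22*42*(8/3) = -924*8/3 = -2464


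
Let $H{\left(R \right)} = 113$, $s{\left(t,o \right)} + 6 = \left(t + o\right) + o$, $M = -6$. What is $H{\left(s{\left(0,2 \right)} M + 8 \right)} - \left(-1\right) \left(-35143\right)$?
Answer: $-35030$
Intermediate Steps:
$s{\left(t,o \right)} = -6 + t + 2 o$ ($s{\left(t,o \right)} = -6 + \left(\left(t + o\right) + o\right) = -6 + \left(\left(o + t\right) + o\right) = -6 + \left(t + 2 o\right) = -6 + t + 2 o$)
$H{\left(s{\left(0,2 \right)} M + 8 \right)} - \left(-1\right) \left(-35143\right) = 113 - \left(-1\right) \left(-35143\right) = 113 - 35143 = -35030$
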